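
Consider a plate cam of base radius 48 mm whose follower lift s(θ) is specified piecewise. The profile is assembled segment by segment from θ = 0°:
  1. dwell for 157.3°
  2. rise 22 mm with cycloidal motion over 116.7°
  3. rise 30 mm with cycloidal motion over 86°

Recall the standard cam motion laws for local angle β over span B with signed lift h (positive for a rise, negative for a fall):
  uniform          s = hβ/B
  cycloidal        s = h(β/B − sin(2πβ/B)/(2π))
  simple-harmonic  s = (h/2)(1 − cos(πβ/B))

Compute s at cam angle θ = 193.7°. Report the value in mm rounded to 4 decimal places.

seg 1 [0°–157.3°] dwell: s stays 0.0000
seg 2 [157.3°–274°] cycloidal, h=22: θ=193.7° here. β=36.4, B=116.7. 22·(0.3119 − sin(2π·0.3119)/(2π)) = 3.6222 → s = 3.6222

3.6222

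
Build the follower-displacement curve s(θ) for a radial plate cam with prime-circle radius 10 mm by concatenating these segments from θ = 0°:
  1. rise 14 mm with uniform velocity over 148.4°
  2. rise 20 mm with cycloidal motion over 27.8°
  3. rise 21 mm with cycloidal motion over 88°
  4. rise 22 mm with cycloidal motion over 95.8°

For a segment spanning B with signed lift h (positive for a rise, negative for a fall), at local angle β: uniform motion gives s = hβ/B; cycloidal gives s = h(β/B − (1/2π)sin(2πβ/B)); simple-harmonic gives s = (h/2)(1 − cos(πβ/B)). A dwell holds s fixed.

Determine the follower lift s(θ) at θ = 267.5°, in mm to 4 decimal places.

seg 1 [0°–148.4°] uniform, h=14: full span → s += 14 → s = 14.0000
seg 2 [148.4°–176.2°] cycloidal, h=20: full span → s += 20 → s = 34.0000
seg 3 [176.2°–264.2°] cycloidal, h=21: full span → s += 21 → s = 55.0000
seg 4 [264.2°–360°] cycloidal, h=22: θ=267.5° here. β=3.3, B=95.8. 22·(0.0344 − sin(2π·0.0344)/(2π)) = 0.0059 → s = 55.0059

55.0059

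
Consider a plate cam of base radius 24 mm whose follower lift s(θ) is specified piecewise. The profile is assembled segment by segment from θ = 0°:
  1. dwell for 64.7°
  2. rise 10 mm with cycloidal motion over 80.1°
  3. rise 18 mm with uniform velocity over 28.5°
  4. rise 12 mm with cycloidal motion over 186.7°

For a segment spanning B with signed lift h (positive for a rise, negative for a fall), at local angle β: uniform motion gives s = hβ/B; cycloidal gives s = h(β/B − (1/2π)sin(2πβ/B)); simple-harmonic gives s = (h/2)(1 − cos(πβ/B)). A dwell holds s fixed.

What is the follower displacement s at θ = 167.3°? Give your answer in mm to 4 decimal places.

seg 1 [0°–64.7°] dwell: s stays 0.0000
seg 2 [64.7°–144.8°] cycloidal, h=10: full span → s += 10 → s = 10.0000
seg 3 [144.8°–173.3°] uniform, h=18: θ=167.3° here. β=22.5, B=28.5. 18·22.5/28.5 = 14.2105 → s = 24.2105

24.2105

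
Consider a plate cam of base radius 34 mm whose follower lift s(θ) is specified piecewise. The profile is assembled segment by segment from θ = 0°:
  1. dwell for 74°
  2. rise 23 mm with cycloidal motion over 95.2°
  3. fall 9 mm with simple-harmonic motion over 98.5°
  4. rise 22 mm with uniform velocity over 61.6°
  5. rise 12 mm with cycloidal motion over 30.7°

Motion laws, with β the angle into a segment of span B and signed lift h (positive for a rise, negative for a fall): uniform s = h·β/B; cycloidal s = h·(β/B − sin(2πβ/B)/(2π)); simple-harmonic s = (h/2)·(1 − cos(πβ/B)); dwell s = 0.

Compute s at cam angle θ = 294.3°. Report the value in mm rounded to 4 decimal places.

seg 1 [0°–74°] dwell: s stays 0.0000
seg 2 [74°–169.2°] cycloidal, h=23: full span → s += 23 → s = 23.0000
seg 3 [169.2°–267.7°] simple-harmonic, h=-9: full span → s += -9 → s = 14.0000
seg 4 [267.7°–329.3°] uniform, h=22: θ=294.3° here. β=26.6, B=61.6. 22·26.6/61.6 = 9.5000 → s = 23.5000

23.5000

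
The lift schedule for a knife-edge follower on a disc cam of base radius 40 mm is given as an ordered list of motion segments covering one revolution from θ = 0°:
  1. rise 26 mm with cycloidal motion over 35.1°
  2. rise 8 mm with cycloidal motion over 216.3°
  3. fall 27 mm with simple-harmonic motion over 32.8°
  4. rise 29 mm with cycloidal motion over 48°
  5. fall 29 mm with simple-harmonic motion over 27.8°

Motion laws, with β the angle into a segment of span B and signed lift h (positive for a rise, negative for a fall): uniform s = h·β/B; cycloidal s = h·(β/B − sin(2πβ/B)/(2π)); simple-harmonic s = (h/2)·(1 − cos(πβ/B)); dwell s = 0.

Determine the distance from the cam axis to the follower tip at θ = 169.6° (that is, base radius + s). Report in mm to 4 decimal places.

seg 1 [0°–35.1°] cycloidal, h=26: full span → s += 26 → s = 26.0000
seg 2 [35.1°–251.4°] cycloidal, h=8: θ=169.6° here. β=134.5, B=216.3. 8·(0.6218 − sin(2π·0.6218)/(2π)) = 5.8567 → s = 31.8567
radial distance = base radius + s = 40 + 31.8567 = 71.8567

71.8567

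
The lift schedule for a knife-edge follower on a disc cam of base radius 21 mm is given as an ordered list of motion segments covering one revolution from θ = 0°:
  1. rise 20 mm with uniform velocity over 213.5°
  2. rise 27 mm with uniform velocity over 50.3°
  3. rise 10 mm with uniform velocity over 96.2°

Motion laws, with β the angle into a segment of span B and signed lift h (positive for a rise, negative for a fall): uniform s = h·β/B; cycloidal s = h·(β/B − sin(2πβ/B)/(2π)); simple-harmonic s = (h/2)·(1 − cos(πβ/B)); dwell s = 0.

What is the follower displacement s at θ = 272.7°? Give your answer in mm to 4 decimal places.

seg 1 [0°–213.5°] uniform, h=20: full span → s += 20 → s = 20.0000
seg 2 [213.5°–263.8°] uniform, h=27: full span → s += 27 → s = 47.0000
seg 3 [263.8°–360°] uniform, h=10: θ=272.7° here. β=8.9, B=96.2. 10·8.9/96.2 = 0.9252 → s = 47.9252

47.9252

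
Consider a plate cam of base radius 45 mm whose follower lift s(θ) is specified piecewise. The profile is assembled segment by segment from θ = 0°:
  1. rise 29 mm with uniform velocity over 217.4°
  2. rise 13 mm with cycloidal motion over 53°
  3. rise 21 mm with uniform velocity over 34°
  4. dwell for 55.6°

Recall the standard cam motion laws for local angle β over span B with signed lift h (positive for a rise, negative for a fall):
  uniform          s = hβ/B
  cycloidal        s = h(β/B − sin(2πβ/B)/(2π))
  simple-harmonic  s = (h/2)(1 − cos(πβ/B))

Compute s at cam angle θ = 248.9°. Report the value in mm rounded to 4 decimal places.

seg 1 [0°–217.4°] uniform, h=29: full span → s += 29 → s = 29.0000
seg 2 [217.4°–270.4°] cycloidal, h=13: θ=248.9° here. β=31.5, B=53. 13·(0.5943 − sin(2π·0.5943)/(2π)) = 8.8823 → s = 37.8823

37.8823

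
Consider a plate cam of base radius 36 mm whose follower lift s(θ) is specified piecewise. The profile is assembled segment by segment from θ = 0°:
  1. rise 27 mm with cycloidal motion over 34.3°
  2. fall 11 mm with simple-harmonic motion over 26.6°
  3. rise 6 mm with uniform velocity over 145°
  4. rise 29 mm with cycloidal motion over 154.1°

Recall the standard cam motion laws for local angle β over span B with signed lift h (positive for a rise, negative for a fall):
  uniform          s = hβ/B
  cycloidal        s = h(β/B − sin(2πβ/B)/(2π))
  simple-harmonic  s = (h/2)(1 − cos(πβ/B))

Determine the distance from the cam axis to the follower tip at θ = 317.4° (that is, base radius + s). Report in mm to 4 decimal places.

seg 1 [0°–34.3°] cycloidal, h=27: full span → s += 27 → s = 27.0000
seg 2 [34.3°–60.9°] simple-harmonic, h=-11: full span → s += -11 → s = 16.0000
seg 3 [60.9°–205.9°] uniform, h=6: full span → s += 6 → s = 22.0000
seg 4 [205.9°–360°] cycloidal, h=29: θ=317.4° here. β=111.5, B=154.1. 29·(0.7236 − sin(2π·0.7236)/(2π)) = 25.5351 → s = 47.5351
radial distance = base radius + s = 36 + 47.5351 = 83.5351

83.5351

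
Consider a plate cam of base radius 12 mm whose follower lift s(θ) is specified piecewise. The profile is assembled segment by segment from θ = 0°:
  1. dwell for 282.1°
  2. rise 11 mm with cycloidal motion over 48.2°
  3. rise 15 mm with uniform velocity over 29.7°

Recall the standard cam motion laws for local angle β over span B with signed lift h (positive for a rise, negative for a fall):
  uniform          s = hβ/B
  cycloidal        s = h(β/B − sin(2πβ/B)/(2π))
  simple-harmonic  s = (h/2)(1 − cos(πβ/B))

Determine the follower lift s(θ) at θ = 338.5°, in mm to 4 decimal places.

seg 1 [0°–282.1°] dwell: s stays 0.0000
seg 2 [282.1°–330.3°] cycloidal, h=11: full span → s += 11 → s = 11.0000
seg 3 [330.3°–360°] uniform, h=15: θ=338.5° here. β=8.2, B=29.7. 15·8.2/29.7 = 4.1414 → s = 15.1414

15.1414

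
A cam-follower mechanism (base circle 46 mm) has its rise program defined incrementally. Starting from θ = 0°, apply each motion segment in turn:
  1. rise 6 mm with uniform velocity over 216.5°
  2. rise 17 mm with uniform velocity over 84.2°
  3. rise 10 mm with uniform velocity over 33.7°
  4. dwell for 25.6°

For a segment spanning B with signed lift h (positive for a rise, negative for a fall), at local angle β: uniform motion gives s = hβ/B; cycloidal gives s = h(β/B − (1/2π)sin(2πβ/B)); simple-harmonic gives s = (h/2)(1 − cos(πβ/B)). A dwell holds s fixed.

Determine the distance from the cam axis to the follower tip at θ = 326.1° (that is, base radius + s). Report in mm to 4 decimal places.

seg 1 [0°–216.5°] uniform, h=6: full span → s += 6 → s = 6.0000
seg 2 [216.5°–300.7°] uniform, h=17: full span → s += 17 → s = 23.0000
seg 3 [300.7°–334.4°] uniform, h=10: θ=326.1° here. β=25.4, B=33.7. 10·25.4/33.7 = 7.5371 → s = 30.5371
radial distance = base radius + s = 46 + 30.5371 = 76.5371

76.5371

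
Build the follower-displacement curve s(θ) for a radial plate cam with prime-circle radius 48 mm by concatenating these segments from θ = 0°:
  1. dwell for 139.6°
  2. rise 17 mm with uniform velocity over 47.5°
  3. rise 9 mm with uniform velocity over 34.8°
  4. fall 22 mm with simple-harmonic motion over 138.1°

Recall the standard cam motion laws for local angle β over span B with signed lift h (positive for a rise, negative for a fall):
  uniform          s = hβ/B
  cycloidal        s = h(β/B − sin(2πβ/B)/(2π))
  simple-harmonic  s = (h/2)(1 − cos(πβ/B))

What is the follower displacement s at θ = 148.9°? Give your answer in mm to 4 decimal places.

seg 1 [0°–139.6°] dwell: s stays 0.0000
seg 2 [139.6°–187.1°] uniform, h=17: θ=148.9° here. β=9.3, B=47.5. 17·9.3/47.5 = 3.3284 → s = 3.3284

3.3284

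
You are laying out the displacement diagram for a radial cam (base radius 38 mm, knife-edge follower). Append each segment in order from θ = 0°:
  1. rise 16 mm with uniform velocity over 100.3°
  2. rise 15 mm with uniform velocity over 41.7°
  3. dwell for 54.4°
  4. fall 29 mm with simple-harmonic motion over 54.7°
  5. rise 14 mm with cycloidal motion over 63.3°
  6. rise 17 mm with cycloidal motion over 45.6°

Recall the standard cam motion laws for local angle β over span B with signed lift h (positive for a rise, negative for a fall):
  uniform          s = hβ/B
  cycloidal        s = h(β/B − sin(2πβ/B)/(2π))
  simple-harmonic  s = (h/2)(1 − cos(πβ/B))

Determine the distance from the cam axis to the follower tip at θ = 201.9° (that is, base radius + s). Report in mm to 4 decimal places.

seg 1 [0°–100.3°] uniform, h=16: full span → s += 16 → s = 16.0000
seg 2 [100.3°–142°] uniform, h=15: full span → s += 15 → s = 31.0000
seg 3 [142°–196.4°] dwell: s stays 31.0000
seg 4 [196.4°–251.1°] simple-harmonic, h=-29: θ=201.9° here. β=5.5, B=54.7. -29/2·(1 − cos(π·0.1005)) = -0.7174 → s = 30.2826
radial distance = base radius + s = 38 + 30.2826 = 68.2826

68.2826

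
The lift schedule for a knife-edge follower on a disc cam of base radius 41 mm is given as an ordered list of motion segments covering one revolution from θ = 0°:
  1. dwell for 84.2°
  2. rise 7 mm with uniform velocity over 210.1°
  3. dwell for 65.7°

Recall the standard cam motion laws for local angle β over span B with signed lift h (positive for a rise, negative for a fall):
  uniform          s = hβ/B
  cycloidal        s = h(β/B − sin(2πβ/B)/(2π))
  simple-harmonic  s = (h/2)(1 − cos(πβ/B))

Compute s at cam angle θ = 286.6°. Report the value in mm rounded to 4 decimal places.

seg 1 [0°–84.2°] dwell: s stays 0.0000
seg 2 [84.2°–294.3°] uniform, h=7: θ=286.6° here. β=202.4, B=210.1. 7·202.4/210.1 = 6.7435 → s = 6.7435

6.7435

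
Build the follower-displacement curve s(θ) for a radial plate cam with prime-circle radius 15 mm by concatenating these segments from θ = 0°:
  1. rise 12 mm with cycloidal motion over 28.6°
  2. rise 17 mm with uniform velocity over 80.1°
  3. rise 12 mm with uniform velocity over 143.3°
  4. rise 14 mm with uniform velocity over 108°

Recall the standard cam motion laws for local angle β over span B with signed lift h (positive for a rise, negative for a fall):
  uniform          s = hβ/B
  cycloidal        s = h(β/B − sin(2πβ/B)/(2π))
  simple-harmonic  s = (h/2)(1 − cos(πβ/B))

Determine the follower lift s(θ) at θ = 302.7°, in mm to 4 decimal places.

seg 1 [0°–28.6°] cycloidal, h=12: full span → s += 12 → s = 12.0000
seg 2 [28.6°–108.7°] uniform, h=17: full span → s += 17 → s = 29.0000
seg 3 [108.7°–252°] uniform, h=12: full span → s += 12 → s = 41.0000
seg 4 [252°–360°] uniform, h=14: θ=302.7° here. β=50.7, B=108. 14·50.7/108 = 6.5722 → s = 47.5722

47.5722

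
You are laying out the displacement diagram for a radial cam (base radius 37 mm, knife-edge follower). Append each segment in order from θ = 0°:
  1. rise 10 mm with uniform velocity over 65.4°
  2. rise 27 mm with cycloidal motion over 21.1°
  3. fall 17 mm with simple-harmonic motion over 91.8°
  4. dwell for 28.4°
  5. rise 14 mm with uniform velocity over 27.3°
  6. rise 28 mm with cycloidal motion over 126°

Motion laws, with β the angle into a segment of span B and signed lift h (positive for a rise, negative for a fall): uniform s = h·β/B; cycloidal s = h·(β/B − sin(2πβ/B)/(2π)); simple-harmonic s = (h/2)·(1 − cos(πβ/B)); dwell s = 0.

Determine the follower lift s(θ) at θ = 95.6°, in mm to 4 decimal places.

seg 1 [0°–65.4°] uniform, h=10: full span → s += 10 → s = 10.0000
seg 2 [65.4°–86.5°] cycloidal, h=27: full span → s += 27 → s = 37.0000
seg 3 [86.5°–178.3°] simple-harmonic, h=-17: θ=95.6° here. β=9.1, B=91.8. -17/2·(1 − cos(π·0.0991)) = -0.4089 → s = 36.5911

36.5911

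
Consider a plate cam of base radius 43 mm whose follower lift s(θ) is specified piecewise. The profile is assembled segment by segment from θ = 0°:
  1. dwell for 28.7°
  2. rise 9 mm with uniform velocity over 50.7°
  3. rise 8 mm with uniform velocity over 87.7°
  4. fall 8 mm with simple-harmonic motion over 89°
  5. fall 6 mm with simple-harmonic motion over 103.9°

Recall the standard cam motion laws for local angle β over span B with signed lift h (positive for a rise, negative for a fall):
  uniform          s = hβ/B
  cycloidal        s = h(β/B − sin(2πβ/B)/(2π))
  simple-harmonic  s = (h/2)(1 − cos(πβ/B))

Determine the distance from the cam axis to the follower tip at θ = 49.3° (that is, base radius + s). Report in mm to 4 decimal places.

seg 1 [0°–28.7°] dwell: s stays 0.0000
seg 2 [28.7°–79.4°] uniform, h=9: θ=49.3° here. β=20.6, B=50.7. 9·20.6/50.7 = 3.6568 → s = 3.6568
radial distance = base radius + s = 43 + 3.6568 = 46.6568

46.6568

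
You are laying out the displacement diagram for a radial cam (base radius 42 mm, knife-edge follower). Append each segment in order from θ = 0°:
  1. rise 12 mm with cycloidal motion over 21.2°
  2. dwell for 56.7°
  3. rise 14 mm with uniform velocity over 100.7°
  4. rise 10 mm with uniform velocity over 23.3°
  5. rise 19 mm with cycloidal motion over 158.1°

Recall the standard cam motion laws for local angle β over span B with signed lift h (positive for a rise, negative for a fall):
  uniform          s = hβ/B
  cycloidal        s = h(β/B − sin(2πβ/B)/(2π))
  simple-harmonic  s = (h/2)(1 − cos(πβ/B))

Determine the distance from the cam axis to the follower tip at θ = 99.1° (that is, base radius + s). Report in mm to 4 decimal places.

seg 1 [0°–21.2°] cycloidal, h=12: full span → s += 12 → s = 12.0000
seg 2 [21.2°–77.9°] dwell: s stays 12.0000
seg 3 [77.9°–178.6°] uniform, h=14: θ=99.1° here. β=21.2, B=100.7. 14·21.2/100.7 = 2.9474 → s = 14.9474
radial distance = base radius + s = 42 + 14.9474 = 56.9474

56.9474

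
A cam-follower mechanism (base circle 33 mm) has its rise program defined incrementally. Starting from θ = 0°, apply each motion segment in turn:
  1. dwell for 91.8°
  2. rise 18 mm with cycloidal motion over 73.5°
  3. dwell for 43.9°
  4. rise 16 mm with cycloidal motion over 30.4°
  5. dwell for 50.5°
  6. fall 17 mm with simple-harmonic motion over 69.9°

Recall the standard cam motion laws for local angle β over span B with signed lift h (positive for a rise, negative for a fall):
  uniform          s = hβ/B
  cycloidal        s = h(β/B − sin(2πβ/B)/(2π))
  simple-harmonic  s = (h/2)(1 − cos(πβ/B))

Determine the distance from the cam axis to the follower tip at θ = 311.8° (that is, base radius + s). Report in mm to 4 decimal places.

seg 1 [0°–91.8°] dwell: s stays 0.0000
seg 2 [91.8°–165.3°] cycloidal, h=18: full span → s += 18 → s = 18.0000
seg 3 [165.3°–209.2°] dwell: s stays 18.0000
seg 4 [209.2°–239.6°] cycloidal, h=16: full span → s += 16 → s = 34.0000
seg 5 [239.6°–290.1°] dwell: s stays 34.0000
seg 6 [290.1°–360°] simple-harmonic, h=-17: θ=311.8° here. β=21.7, B=69.9. -17/2·(1 − cos(π·0.3104)) = -3.7321 → s = 30.2679
radial distance = base radius + s = 33 + 30.2679 = 63.2679

63.2679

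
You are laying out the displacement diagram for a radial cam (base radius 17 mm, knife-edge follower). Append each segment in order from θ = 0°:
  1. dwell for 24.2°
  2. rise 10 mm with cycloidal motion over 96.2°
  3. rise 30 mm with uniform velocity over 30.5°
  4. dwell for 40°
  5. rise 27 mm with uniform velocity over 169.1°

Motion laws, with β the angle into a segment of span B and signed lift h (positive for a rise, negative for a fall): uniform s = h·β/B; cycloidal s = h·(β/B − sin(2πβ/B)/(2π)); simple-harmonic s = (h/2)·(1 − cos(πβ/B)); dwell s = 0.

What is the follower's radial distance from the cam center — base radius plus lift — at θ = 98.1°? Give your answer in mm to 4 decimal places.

seg 1 [0°–24.2°] dwell: s stays 0.0000
seg 2 [24.2°–120.4°] cycloidal, h=10: θ=98.1° here. β=73.9, B=96.2. 10·(0.7682 − sin(2π·0.7682)/(2π)) = 9.2631 → s = 9.2631
radial distance = base radius + s = 17 + 9.2631 = 26.2631

26.2631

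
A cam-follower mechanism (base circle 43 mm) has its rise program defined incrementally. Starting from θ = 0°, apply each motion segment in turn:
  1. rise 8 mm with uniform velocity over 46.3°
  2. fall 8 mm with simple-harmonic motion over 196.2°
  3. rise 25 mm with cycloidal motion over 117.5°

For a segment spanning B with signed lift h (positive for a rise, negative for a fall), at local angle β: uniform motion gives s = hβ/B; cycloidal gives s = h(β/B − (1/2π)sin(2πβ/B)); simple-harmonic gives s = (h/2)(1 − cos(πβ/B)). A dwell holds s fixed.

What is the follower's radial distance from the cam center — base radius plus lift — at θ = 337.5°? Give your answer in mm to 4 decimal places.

seg 1 [0°–46.3°] uniform, h=8: full span → s += 8 → s = 8.0000
seg 2 [46.3°–242.5°] simple-harmonic, h=-8: full span → s += -8 → s = 0.0000
seg 3 [242.5°–360°] cycloidal, h=25: θ=337.5° here. β=95, B=117.5. 25·(0.8085 − sin(2π·0.8085)/(2π)) = 23.9258 → s = 23.9258
radial distance = base radius + s = 43 + 23.9258 = 66.9258

66.9258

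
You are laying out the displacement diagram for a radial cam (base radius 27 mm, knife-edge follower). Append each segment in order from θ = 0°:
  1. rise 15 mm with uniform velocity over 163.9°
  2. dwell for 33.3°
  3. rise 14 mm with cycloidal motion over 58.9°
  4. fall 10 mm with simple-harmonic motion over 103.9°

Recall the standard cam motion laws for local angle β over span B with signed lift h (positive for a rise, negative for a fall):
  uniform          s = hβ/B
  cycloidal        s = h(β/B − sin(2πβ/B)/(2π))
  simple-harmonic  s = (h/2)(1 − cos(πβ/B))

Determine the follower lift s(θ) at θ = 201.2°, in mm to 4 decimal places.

seg 1 [0°–163.9°] uniform, h=15: full span → s += 15 → s = 15.0000
seg 2 [163.9°–197.2°] dwell: s stays 15.0000
seg 3 [197.2°–256.1°] cycloidal, h=14: θ=201.2° here. β=4, B=58.9. 14·(0.0679 − sin(2π·0.0679)/(2π)) = 0.0286 → s = 15.0286

15.0286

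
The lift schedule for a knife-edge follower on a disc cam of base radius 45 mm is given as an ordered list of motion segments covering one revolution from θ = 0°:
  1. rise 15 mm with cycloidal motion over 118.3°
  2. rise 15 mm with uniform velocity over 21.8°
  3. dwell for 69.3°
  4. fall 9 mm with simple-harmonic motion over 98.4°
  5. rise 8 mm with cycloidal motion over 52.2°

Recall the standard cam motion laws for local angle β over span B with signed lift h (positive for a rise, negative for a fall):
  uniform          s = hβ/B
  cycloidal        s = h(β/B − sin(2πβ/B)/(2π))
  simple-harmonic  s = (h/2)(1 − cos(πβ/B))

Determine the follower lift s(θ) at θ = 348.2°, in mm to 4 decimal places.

seg 1 [0°–118.3°] cycloidal, h=15: full span → s += 15 → s = 15.0000
seg 2 [118.3°–140.1°] uniform, h=15: full span → s += 15 → s = 30.0000
seg 3 [140.1°–209.4°] dwell: s stays 30.0000
seg 4 [209.4°–307.8°] simple-harmonic, h=-9: full span → s += -9 → s = 21.0000
seg 5 [307.8°–360°] cycloidal, h=8: θ=348.2° here. β=40.4, B=52.2. 8·(0.7739 − sin(2π·0.7739)/(2π)) = 7.4504 → s = 28.4504

28.4504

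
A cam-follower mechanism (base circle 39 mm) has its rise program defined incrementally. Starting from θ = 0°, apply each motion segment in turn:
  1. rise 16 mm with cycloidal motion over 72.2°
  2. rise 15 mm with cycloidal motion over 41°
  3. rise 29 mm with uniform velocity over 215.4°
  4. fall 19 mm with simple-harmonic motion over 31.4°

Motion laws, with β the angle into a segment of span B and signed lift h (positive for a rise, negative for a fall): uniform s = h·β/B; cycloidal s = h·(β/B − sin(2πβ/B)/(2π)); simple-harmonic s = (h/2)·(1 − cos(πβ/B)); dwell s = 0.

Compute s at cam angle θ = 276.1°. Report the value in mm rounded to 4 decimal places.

seg 1 [0°–72.2°] cycloidal, h=16: full span → s += 16 → s = 16.0000
seg 2 [72.2°–113.2°] cycloidal, h=15: full span → s += 15 → s = 31.0000
seg 3 [113.2°–328.6°] uniform, h=29: θ=276.1° here. β=162.9, B=215.4. 29·162.9/215.4 = 21.9318 → s = 52.9318

52.9318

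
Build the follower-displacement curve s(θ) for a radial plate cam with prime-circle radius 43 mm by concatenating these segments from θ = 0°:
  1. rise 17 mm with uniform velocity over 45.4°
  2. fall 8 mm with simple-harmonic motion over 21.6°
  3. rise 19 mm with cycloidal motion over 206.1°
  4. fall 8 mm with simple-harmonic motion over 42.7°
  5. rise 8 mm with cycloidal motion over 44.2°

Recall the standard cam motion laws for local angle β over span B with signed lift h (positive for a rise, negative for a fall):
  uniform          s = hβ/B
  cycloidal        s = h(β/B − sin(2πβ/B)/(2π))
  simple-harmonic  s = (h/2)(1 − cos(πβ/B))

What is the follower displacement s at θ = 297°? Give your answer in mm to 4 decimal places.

seg 1 [0°–45.4°] uniform, h=17: full span → s += 17 → s = 17.0000
seg 2 [45.4°–67°] simple-harmonic, h=-8: full span → s += -8 → s = 9.0000
seg 3 [67°–273.1°] cycloidal, h=19: full span → s += 19 → s = 28.0000
seg 4 [273.1°–315.8°] simple-harmonic, h=-8: θ=297° here. β=23.9, B=42.7. -8/2·(1 − cos(π·0.5597)) = -4.7461 → s = 23.2539

23.2539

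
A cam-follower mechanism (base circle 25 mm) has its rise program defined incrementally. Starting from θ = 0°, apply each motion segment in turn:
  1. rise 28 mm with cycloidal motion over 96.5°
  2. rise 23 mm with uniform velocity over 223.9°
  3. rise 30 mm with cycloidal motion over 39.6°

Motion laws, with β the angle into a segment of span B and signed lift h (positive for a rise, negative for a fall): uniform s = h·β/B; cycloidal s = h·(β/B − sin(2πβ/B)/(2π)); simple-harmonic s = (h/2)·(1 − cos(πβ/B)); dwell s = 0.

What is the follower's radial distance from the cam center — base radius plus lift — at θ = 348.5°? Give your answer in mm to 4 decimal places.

seg 1 [0°–96.5°] cycloidal, h=28: full span → s += 28 → s = 28.0000
seg 2 [96.5°–320.4°] uniform, h=23: full span → s += 23 → s = 51.0000
seg 3 [320.4°–360°] cycloidal, h=30: θ=348.5° here. β=28.1, B=39.6. 30·(0.7096 − sin(2π·0.7096)/(2π)) = 25.9095 → s = 76.9095
radial distance = base radius + s = 25 + 76.9095 = 101.9095

101.9095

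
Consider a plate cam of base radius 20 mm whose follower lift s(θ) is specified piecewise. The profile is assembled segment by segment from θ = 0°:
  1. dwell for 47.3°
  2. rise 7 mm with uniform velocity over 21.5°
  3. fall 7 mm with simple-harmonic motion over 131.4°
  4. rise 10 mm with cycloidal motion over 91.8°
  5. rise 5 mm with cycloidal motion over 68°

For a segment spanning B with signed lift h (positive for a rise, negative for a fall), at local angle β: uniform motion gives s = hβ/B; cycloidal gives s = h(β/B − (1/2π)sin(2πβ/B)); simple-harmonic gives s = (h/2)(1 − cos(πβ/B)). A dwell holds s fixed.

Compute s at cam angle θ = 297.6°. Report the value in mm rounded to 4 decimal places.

seg 1 [0°–47.3°] dwell: s stays 0.0000
seg 2 [47.3°–68.8°] uniform, h=7: full span → s += 7 → s = 7.0000
seg 3 [68.8°–200.2°] simple-harmonic, h=-7: full span → s += -7 → s = 0.0000
seg 4 [200.2°–292°] cycloidal, h=10: full span → s += 10 → s = 10.0000
seg 5 [292°–360°] cycloidal, h=5: θ=297.6° here. β=5.6, B=68. 5·(0.0824 − sin(2π·0.0824)/(2π)) = 0.0181 → s = 10.0181

10.0181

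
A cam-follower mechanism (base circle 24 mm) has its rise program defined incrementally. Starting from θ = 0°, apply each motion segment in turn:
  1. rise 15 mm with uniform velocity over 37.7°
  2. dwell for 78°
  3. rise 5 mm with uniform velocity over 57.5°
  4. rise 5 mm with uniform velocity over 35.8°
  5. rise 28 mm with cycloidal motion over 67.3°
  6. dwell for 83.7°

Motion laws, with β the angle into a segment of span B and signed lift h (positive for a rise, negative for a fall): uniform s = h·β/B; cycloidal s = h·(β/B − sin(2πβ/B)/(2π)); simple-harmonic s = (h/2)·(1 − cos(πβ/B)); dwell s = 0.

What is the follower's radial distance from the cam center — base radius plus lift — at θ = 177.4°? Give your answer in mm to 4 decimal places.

seg 1 [0°–37.7°] uniform, h=15: full span → s += 15 → s = 15.0000
seg 2 [37.7°–115.7°] dwell: s stays 15.0000
seg 3 [115.7°–173.2°] uniform, h=5: full span → s += 5 → s = 20.0000
seg 4 [173.2°–209°] uniform, h=5: θ=177.4° here. β=4.2, B=35.8. 5·4.2/35.8 = 0.5866 → s = 20.5866
radial distance = base radius + s = 24 + 20.5866 = 44.5866

44.5866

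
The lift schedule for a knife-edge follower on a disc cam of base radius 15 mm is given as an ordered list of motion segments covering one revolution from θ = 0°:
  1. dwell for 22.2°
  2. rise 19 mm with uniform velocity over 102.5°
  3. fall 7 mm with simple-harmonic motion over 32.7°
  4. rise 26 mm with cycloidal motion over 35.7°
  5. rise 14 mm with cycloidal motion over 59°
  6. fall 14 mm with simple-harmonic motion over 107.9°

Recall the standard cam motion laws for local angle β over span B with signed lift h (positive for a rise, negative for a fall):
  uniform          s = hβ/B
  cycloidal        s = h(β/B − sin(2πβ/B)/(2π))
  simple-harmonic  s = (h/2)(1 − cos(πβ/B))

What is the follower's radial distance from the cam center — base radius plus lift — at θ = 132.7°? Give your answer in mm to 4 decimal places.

seg 1 [0°–22.2°] dwell: s stays 0.0000
seg 2 [22.2°–124.7°] uniform, h=19: full span → s += 19 → s = 19.0000
seg 3 [124.7°–157.4°] simple-harmonic, h=-7: θ=132.7° here. β=8, B=32.7. -7/2·(1 − cos(π·0.2446)) = -0.9839 → s = 18.0161
radial distance = base radius + s = 15 + 18.0161 = 33.0161

33.0161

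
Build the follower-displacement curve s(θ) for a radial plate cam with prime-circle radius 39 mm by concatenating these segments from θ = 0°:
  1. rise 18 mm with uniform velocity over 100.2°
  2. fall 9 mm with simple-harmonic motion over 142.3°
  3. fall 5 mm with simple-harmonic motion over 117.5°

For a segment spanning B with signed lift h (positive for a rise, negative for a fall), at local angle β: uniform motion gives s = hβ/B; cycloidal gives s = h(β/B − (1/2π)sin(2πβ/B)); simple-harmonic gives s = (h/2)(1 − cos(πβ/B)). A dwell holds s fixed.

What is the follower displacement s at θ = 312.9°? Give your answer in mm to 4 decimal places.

seg 1 [0°–100.2°] uniform, h=18: full span → s += 18 → s = 18.0000
seg 2 [100.2°–242.5°] simple-harmonic, h=-9: full span → s += -9 → s = 9.0000
seg 3 [242.5°–360°] simple-harmonic, h=-5: θ=312.9° here. β=70.4, B=117.5. -5/2·(1 − cos(π·0.5991)) = -3.2662 → s = 5.7338

5.7338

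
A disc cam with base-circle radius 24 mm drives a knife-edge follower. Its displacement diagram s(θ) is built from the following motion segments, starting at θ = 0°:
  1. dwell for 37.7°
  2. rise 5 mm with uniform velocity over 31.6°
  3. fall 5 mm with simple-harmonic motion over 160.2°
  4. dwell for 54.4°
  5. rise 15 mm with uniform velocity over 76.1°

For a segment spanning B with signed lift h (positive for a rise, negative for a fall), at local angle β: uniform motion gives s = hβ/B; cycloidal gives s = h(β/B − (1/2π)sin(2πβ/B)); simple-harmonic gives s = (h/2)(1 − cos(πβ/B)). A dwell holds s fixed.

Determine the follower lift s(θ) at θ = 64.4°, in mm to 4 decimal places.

seg 1 [0°–37.7°] dwell: s stays 0.0000
seg 2 [37.7°–69.3°] uniform, h=5: θ=64.4° here. β=26.7, B=31.6. 5·26.7/31.6 = 4.2247 → s = 4.2247

4.2247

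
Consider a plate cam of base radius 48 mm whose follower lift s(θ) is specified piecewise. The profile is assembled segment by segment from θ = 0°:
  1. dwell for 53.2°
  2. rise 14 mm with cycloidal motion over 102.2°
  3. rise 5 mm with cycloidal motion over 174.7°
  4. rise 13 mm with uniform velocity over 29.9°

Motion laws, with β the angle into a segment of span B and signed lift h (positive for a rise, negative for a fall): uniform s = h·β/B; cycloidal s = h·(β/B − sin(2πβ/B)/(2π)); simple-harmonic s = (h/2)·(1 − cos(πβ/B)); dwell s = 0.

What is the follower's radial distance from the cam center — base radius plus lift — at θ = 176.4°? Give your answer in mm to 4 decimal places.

seg 1 [0°–53.2°] dwell: s stays 0.0000
seg 2 [53.2°–155.4°] cycloidal, h=14: full span → s += 14 → s = 14.0000
seg 3 [155.4°–330.1°] cycloidal, h=5: θ=176.4° here. β=21, B=174.7. 5·(0.1202 − sin(2π·0.1202)/(2π)) = 0.0555 → s = 14.0555
radial distance = base radius + s = 48 + 14.0555 = 62.0555

62.0555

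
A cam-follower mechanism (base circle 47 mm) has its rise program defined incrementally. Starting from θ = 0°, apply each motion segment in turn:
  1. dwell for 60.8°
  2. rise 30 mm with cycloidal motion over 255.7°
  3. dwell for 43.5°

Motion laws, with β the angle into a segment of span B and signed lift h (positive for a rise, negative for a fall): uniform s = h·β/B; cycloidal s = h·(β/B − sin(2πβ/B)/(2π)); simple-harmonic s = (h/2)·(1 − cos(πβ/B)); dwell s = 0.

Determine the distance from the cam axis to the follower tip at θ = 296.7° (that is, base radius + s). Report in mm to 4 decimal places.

seg 1 [0°–60.8°] dwell: s stays 0.0000
seg 2 [60.8°–316.5°] cycloidal, h=30: θ=296.7° here. β=235.9, B=255.7. 30·(0.9226 − sin(2π·0.9226)/(2π)) = 29.9094 → s = 29.9094
radial distance = base radius + s = 47 + 29.9094 = 76.9094

76.9094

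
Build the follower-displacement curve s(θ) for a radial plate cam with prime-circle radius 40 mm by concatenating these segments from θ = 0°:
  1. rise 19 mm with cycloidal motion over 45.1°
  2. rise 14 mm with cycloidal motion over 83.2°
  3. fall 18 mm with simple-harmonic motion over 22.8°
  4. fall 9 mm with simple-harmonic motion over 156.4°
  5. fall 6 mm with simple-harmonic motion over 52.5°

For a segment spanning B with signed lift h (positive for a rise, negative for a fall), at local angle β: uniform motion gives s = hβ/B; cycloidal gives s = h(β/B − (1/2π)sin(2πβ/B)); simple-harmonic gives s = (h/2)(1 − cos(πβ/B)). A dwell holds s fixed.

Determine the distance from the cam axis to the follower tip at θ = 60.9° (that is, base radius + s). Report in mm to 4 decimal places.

seg 1 [0°–45.1°] cycloidal, h=19: full span → s += 19 → s = 19.0000
seg 2 [45.1°–128.3°] cycloidal, h=14: θ=60.9° here. β=15.8, B=83.2. 14·(0.1899 − sin(2π·0.1899)/(2π)) = 0.5875 → s = 19.5875
radial distance = base radius + s = 40 + 19.5875 = 59.5875

59.5875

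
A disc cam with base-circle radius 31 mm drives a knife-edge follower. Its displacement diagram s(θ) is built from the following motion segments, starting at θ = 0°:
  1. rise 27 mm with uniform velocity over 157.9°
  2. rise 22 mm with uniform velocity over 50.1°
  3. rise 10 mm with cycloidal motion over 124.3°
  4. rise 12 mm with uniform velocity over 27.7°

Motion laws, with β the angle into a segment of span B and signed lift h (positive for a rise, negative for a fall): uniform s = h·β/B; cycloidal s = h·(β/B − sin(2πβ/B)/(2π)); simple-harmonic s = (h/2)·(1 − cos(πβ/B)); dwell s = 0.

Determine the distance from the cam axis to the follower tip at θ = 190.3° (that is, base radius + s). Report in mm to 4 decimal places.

seg 1 [0°–157.9°] uniform, h=27: full span → s += 27 → s = 27.0000
seg 2 [157.9°–208°] uniform, h=22: θ=190.3° here. β=32.4, B=50.1. 22·32.4/50.1 = 14.2275 → s = 41.2275
radial distance = base radius + s = 31 + 41.2275 = 72.2275

72.2275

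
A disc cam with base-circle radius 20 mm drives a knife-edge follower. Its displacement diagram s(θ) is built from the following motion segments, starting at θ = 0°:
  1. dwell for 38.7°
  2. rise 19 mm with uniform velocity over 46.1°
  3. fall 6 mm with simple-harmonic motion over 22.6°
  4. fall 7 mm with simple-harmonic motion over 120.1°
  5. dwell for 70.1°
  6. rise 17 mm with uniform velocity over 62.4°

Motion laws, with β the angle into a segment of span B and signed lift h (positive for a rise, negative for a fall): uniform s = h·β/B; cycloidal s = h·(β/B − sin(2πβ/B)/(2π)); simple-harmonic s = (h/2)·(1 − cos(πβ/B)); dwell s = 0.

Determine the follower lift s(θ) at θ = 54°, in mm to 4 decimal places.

seg 1 [0°–38.7°] dwell: s stays 0.0000
seg 2 [38.7°–84.8°] uniform, h=19: θ=54° here. β=15.3, B=46.1. 19·15.3/46.1 = 6.3059 → s = 6.3059

6.3059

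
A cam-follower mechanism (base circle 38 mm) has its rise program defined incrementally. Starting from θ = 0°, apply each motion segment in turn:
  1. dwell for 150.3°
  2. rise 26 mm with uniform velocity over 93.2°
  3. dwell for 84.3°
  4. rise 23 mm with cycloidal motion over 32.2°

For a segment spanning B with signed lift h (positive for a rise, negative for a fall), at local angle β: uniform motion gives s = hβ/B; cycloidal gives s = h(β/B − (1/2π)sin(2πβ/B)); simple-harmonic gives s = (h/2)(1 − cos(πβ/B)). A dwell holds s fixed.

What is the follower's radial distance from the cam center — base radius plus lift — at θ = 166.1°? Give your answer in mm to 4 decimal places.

seg 1 [0°–150.3°] dwell: s stays 0.0000
seg 2 [150.3°–243.5°] uniform, h=26: θ=166.1° here. β=15.8, B=93.2. 26·15.8/93.2 = 4.4077 → s = 4.4077
radial distance = base radius + s = 38 + 4.4077 = 42.4077

42.4077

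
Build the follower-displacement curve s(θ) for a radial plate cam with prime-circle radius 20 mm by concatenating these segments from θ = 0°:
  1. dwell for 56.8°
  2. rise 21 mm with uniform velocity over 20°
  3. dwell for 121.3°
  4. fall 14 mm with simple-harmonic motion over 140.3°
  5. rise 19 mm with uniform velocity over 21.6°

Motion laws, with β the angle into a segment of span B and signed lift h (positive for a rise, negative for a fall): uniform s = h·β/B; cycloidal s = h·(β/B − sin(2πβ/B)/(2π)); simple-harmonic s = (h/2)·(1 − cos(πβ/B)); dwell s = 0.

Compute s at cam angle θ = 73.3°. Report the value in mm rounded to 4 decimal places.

seg 1 [0°–56.8°] dwell: s stays 0.0000
seg 2 [56.8°–76.8°] uniform, h=21: θ=73.3° here. β=16.5, B=20. 21·16.5/20 = 17.3250 → s = 17.3250

17.3250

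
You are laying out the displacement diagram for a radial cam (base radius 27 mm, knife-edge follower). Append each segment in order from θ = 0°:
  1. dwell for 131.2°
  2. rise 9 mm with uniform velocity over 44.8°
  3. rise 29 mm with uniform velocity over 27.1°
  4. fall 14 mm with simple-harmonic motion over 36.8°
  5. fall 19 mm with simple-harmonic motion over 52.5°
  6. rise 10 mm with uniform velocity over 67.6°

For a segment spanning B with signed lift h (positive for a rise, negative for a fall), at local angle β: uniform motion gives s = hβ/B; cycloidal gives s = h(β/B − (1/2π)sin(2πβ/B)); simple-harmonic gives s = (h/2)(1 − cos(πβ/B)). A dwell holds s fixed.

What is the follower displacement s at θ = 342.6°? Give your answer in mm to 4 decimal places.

seg 1 [0°–131.2°] dwell: s stays 0.0000
seg 2 [131.2°–176°] uniform, h=9: full span → s += 9 → s = 9.0000
seg 3 [176°–203.1°] uniform, h=29: full span → s += 29 → s = 38.0000
seg 4 [203.1°–239.9°] simple-harmonic, h=-14: full span → s += -14 → s = 24.0000
seg 5 [239.9°–292.4°] simple-harmonic, h=-19: full span → s += -19 → s = 5.0000
seg 6 [292.4°–360°] uniform, h=10: θ=342.6° here. β=50.2, B=67.6. 10·50.2/67.6 = 7.4260 → s = 12.4260

12.4260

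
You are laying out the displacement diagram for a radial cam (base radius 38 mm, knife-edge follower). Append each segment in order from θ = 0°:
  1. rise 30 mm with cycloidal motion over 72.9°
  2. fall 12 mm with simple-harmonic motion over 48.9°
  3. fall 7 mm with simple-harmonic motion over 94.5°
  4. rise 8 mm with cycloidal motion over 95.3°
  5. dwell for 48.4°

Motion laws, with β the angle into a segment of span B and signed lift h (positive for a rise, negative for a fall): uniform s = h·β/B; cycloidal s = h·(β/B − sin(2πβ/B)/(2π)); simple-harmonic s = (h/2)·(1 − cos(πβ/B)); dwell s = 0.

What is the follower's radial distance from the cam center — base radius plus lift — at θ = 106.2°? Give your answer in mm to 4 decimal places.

seg 1 [0°–72.9°] cycloidal, h=30: full span → s += 30 → s = 30.0000
seg 2 [72.9°–121.8°] simple-harmonic, h=-12: θ=106.2° here. β=33.3, B=48.9. -12/2·(1 − cos(π·0.6810)) = -9.2306 → s = 20.7694
radial distance = base radius + s = 38 + 20.7694 = 58.7694

58.7694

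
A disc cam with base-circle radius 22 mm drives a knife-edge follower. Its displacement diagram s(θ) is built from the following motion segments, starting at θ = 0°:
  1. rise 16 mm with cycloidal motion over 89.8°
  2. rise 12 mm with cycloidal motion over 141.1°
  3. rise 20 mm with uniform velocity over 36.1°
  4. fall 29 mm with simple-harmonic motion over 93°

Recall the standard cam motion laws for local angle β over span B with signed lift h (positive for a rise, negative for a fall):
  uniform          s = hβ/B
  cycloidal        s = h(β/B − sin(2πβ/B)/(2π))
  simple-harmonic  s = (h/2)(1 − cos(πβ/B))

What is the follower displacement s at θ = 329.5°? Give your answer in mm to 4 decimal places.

seg 1 [0°–89.8°] cycloidal, h=16: full span → s += 16 → s = 16.0000
seg 2 [89.8°–230.9°] cycloidal, h=12: full span → s += 12 → s = 28.0000
seg 3 [230.9°–267°] uniform, h=20: full span → s += 20 → s = 48.0000
seg 4 [267°–360°] simple-harmonic, h=-29: θ=329.5° here. β=62.5, B=93. -29/2·(1 − cos(π·0.6720)) = -21.9611 → s = 26.0389

26.0389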